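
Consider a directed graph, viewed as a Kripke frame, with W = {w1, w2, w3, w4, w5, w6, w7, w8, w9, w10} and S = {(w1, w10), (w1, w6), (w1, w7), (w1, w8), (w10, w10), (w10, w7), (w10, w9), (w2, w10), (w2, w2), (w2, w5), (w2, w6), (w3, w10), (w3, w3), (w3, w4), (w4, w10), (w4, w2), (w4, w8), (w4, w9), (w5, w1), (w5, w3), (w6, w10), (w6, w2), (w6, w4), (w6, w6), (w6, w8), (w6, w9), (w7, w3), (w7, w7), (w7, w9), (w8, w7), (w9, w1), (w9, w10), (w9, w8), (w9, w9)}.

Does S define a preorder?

No

Reflexive: no — w1 is not related to itself.
Transitive: no — w1 S w10 and w10 S w9, but not w1 S w9.
So S is not a preorder.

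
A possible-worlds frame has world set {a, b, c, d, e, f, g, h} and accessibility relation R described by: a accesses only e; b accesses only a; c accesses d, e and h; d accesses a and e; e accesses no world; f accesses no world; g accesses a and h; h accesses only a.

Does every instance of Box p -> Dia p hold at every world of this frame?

By correspondence theory, D is valid on a frame iff R is serial.
Serial: no — e has no R-successor.

No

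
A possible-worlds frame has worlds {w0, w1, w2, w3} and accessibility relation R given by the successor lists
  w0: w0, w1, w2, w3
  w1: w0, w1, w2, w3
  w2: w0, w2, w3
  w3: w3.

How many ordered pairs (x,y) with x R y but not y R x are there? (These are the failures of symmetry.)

Enumerating: (w0,w3), (w1,w2), (w1,w3), (w2,w3).

4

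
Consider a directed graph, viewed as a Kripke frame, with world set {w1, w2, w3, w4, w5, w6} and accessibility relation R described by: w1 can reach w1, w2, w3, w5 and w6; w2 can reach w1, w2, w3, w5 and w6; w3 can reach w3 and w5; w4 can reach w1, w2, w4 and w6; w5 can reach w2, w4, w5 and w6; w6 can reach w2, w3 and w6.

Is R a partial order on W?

Reflexive: yes — every world is R-related to itself.
Transitive: no — w1 R w5 and w5 R w4, but not w1 R w4.
Antisymmetric: no — w1 R w2 and w2 R w1 with w1 ≠ w2.
So R is not a partial order.

No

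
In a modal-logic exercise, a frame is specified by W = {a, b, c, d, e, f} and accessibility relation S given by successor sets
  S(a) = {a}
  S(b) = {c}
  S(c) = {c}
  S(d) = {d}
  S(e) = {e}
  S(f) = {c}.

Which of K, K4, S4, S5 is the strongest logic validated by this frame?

Transitive (axiom 4): yes — every two-step S-path is closed by a direct edge.
Reflexive (axiom T): no — b is not related to itself.
Euclidean (axiom 5): yes — any two successors of a common world are S-related.
So F validates K, K4; S4 would additionally require S to be reflexive. The strongest is K4.

K4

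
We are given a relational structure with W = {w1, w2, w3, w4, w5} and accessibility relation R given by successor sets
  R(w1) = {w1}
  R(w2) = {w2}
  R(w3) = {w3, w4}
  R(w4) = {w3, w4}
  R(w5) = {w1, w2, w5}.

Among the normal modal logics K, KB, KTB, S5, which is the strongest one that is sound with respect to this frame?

K

Symmetric (axiom B): no — w5 R w1 but not w1 R w5.
Reflexive (axiom T): yes — every world is R-related to itself.
Euclidean (axiom 5): no — w5 R w1 and w5 R w2, but not w1 R w2.
So F validates K; KB would additionally require R to be symmetric. The strongest is K.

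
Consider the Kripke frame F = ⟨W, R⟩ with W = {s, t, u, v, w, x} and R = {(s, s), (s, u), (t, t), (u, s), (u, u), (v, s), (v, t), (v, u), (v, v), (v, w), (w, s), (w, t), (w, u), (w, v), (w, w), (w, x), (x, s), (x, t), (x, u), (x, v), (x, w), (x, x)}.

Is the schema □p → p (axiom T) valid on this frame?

Axiom T corresponds to the accessibility relation being reflexive.
Reflexive: yes — every world is R-related to itself.

Yes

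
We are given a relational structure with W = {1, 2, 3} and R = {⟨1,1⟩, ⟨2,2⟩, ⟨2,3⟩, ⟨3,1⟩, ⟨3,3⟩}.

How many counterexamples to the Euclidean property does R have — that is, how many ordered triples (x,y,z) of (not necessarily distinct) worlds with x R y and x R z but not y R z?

2

Enumerating: (2,3,2), (3,1,3).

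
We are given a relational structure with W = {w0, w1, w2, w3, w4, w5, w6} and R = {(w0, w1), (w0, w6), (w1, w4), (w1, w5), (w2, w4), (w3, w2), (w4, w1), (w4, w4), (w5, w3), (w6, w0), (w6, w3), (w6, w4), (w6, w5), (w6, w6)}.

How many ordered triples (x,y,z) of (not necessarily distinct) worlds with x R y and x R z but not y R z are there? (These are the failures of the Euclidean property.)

Enumerating: (w0,w1,w1), (w0,w1,w6), (w0,w6,w1), (w1,w4,w5), (w1,w5,w4), (w1,w5,w5), (w3,w2,w2), (w4,w1,w1), (w5,w3,w3), (w6,w0,w0), (w6,w0,w3), (w6,w0,w4), … and 14 more.
Total: 26.

26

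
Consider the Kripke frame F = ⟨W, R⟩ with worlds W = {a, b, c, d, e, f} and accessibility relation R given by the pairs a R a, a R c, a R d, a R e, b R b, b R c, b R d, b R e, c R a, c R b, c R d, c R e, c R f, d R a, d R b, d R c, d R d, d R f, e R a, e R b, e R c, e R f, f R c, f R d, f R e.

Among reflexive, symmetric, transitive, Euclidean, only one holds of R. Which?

Reflexive: no — c is not related to itself.
Symmetric: yes — every pair in R has its reverse in R.
Transitive: no — a R c and c R b, but not a R b.
Euclidean: no — a R d and a R e, but not d R e.
Only symmetric holds.

symmetric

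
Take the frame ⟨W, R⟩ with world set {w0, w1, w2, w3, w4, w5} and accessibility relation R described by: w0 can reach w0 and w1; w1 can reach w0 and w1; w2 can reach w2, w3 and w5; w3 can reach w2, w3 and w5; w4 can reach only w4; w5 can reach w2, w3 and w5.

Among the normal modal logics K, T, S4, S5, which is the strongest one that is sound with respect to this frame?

Reflexive (axiom T): yes — every world is R-related to itself.
Transitive (axiom 4): yes — every two-step R-path is closed by a direct edge.
Euclidean (axiom 5): yes — any two successors of a common world are R-related.
So F validates K, T, S4, S5. The strongest is S5.

S5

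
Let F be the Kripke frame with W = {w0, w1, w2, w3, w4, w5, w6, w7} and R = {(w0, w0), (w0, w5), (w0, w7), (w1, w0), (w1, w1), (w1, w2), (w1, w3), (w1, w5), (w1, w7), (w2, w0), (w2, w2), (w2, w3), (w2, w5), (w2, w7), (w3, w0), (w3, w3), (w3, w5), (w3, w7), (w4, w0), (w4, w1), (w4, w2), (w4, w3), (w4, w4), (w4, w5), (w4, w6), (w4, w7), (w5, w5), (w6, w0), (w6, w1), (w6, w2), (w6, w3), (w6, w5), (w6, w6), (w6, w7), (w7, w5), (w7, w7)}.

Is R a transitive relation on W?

Yes

Transitive: yes — every two-step R-path is closed by a direct edge.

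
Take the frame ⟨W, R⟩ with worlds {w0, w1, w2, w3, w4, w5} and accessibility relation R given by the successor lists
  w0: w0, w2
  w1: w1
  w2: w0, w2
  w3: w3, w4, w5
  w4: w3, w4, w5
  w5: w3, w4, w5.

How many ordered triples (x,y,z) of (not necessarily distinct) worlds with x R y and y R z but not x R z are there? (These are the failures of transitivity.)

R is transitive; there are no such tuples.

0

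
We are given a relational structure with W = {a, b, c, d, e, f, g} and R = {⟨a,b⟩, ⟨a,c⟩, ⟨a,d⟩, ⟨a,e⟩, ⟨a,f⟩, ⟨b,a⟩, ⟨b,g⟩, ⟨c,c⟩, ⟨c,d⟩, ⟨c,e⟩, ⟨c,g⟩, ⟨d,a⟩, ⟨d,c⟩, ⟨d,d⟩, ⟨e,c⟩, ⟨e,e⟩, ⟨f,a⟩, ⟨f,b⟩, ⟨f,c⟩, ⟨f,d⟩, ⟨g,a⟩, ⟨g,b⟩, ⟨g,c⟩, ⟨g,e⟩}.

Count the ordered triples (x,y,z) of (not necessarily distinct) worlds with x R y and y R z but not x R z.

33

Enumerating: (a,b,a), (a,b,g), (a,c,g), (a,d,a), (a,f,a), (b,a,b), (b,a,c), (b,a,d), (b,a,e), (b,a,f), (b,g,b), (b,g,c), … and 21 more.
Total: 33.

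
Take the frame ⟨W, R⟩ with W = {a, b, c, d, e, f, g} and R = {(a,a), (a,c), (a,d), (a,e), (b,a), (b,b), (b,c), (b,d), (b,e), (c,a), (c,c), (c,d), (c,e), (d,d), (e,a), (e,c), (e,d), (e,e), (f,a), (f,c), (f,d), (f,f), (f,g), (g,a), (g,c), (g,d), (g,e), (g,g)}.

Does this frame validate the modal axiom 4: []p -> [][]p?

Axiom 4 corresponds to the accessibility relation being transitive.
Transitive: no — f R a and a R e, but not f R e.

No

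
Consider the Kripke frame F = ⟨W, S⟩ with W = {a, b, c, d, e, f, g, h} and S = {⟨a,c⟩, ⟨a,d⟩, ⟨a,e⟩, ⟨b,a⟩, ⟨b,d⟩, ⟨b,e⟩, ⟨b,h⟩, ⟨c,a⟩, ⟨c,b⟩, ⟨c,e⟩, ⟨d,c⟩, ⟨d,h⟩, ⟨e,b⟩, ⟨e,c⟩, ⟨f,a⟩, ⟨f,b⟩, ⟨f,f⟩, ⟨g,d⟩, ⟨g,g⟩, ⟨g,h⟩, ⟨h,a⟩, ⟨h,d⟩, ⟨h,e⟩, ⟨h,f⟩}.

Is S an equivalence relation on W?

No

Reflexive: no — a is not related to itself.
Symmetric: no — a S d but not d S a.
Transitive: no — a S c and c S b, but not a S b.
So S is not an equivalence relation.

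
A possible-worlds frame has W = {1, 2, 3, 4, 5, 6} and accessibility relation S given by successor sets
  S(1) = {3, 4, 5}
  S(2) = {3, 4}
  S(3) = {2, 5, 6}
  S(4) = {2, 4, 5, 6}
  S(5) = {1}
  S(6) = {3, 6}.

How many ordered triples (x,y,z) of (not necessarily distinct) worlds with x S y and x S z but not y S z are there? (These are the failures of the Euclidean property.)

29

Enumerating: (1,3,3), (1,3,4), (1,4,3), (1,5,3), (1,5,4), (1,5,5), (2,3,3), (2,3,4), (2,4,3), (3,2,2), (3,2,5), (3,2,6), … and 17 more.
Total: 29.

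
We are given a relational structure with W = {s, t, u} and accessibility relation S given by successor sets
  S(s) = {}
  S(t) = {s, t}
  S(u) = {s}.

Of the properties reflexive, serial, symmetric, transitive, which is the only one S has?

transitive

Reflexive: no — s is not related to itself.
Serial: no — s has no S-successor.
Symmetric: no — t S s but not s S t.
Transitive: yes — every two-step S-path is closed by a direct edge.
Only transitive holds.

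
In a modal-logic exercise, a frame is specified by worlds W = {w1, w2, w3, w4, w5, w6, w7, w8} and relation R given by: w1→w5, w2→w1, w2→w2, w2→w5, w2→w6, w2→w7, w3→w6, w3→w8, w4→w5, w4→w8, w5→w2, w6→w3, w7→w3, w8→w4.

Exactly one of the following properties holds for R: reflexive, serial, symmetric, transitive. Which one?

serial

Reflexive: no — w1 is not related to itself.
Serial: yes — every world has a successor (e.g. w1 R w5).
Symmetric: no — w1 R w5 but not w5 R w1.
Transitive: no — w1 R w5 and w5 R w2, but not w1 R w2.
Only serial holds.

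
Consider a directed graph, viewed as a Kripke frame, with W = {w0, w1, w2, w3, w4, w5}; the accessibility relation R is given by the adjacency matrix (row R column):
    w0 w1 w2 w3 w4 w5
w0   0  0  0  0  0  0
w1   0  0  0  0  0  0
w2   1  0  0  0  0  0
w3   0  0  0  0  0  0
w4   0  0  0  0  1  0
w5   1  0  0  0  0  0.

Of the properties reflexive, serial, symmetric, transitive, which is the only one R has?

transitive

Reflexive: no — w0 is not related to itself.
Serial: no — w0 has no R-successor.
Symmetric: no — w2 R w0 but not w0 R w2.
Transitive: yes — every two-step R-path is closed by a direct edge.
Only transitive holds.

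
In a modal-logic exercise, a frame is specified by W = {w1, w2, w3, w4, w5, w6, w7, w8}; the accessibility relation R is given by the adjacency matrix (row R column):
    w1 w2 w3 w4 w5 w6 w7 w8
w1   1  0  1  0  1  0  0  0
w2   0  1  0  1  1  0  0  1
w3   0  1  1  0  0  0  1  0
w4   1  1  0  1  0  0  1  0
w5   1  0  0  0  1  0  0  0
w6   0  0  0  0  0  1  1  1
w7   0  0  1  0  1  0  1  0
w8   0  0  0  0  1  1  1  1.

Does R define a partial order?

No

Reflexive: yes — every world is R-related to itself.
Transitive: no — w1 R w3 and w3 R w2, but not w1 R w2.
Antisymmetric: no — w1 R w5 and w5 R w1 with w1 ≠ w5.
So R is not a partial order.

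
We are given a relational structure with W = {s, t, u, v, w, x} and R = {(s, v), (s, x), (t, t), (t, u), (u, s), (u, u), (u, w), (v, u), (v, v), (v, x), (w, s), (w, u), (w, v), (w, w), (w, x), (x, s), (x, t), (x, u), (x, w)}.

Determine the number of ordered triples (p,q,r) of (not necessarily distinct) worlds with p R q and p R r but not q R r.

27

Enumerating: (s,x,v), (s,x,x), (t,u,t), (u,s,s), (u,s,u), (u,s,w), (v,u,v), (v,u,x), (v,x,v), (v,x,x), (w,s,s), (w,s,u), … and 15 more.
Total: 27.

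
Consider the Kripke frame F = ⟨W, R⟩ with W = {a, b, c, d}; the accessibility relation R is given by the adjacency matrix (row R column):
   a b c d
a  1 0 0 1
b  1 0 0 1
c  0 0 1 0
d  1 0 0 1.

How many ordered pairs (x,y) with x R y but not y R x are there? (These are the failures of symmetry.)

2

Enumerating: (b,a), (b,d).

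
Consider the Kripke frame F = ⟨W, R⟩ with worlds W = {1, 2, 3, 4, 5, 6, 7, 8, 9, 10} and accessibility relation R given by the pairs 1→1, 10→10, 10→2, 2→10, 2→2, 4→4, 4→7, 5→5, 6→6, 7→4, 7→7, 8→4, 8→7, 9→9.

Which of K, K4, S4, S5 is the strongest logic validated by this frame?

K4

Transitive (axiom 4): yes — every two-step R-path is closed by a direct edge.
Reflexive (axiom T): no — 3 is not related to itself.
Euclidean (axiom 5): yes — any two successors of a common world are R-related.
So F validates K, K4; S4 would additionally require R to be reflexive. The strongest is K4.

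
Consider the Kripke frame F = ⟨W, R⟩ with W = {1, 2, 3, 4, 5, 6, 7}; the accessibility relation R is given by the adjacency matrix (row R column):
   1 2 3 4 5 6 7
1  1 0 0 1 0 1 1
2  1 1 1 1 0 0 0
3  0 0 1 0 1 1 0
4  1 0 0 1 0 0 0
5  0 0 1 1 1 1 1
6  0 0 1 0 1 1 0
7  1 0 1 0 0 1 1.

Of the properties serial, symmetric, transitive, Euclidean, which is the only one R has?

Serial: yes — every world has a successor (e.g. 1 R 1).
Symmetric: no — 1 R 6 but not 6 R 1.
Transitive: no — 1 R 6 and 6 R 3, but not 1 R 3.
Euclidean: no — 1 R 4 and 1 R 6, but not 4 R 6.
Only serial holds.

serial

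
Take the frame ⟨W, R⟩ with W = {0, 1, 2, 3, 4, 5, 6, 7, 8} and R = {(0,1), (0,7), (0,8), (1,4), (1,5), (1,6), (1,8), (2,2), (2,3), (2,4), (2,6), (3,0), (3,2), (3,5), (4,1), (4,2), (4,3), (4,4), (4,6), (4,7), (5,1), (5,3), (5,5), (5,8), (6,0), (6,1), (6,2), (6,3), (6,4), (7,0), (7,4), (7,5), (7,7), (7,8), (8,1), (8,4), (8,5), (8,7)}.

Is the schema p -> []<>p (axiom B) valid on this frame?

No

By correspondence theory, B is valid on a frame iff R is symmetric.
Symmetric: no — 0 R 1 but not 1 R 0.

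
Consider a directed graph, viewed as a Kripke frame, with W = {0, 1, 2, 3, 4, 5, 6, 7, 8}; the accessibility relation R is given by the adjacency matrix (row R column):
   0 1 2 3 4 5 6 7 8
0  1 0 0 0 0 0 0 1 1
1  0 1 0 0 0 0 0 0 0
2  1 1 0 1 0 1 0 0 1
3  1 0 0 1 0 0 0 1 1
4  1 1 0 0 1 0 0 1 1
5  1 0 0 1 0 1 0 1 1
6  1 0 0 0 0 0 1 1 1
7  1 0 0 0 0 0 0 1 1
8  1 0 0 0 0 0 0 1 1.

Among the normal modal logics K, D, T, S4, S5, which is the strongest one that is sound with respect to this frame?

D

Serial (axiom D): yes — every world has a successor (e.g. 0 R 0).
Reflexive (axiom T): no — 2 is not related to itself.
Transitive (axiom 4): no — 2 R 0 and 0 R 7, but not 2 R 7.
Euclidean (axiom 5): no — 2 R 0 and 2 R 1, but not 0 R 1.
So F validates K, D; T would additionally require R to be reflexive. The strongest is D.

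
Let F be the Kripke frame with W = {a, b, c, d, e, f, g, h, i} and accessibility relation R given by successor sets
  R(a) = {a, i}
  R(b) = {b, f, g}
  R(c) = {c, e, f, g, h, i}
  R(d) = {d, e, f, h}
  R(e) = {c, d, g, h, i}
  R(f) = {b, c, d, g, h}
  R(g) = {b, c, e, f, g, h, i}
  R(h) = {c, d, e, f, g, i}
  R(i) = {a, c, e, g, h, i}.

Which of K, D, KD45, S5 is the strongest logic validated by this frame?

Serial (axiom D): yes — every world has a successor (e.g. a R a).
Euclidean (axiom 5): no — c R e and c R f, but not e R f.
Transitive (axiom 4): no — a R i and i R c, but not a R c.
Reflexive (axiom T): no — e is not related to itself.
So F validates K, D; KD45 would additionally require R to be Euclidean and transitive. The strongest is D.

D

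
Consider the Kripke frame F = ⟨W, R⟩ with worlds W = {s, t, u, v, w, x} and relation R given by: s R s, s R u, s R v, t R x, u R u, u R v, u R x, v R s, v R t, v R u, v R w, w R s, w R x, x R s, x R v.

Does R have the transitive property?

Transitive: no — s R u and u R x, but not s R x.

No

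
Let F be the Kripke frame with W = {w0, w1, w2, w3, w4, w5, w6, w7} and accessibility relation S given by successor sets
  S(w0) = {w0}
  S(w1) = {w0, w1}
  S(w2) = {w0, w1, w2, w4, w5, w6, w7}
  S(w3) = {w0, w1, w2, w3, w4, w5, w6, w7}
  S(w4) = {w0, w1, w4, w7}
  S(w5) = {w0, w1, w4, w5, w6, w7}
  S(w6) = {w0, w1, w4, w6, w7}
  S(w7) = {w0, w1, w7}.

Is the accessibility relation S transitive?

Yes

Transitive: yes — every two-step S-path is closed by a direct edge.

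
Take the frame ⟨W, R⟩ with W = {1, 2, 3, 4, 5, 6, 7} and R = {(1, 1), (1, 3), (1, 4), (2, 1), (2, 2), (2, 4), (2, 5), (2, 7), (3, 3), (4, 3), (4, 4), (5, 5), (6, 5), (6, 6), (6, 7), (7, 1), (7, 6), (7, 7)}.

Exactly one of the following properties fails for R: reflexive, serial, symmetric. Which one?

Reflexive: yes — every world is R-related to itself.
Serial: yes — every world has a successor (e.g. 1 R 1).
Symmetric: no — 1 R 3 but not 3 R 1.
Only symmetric fails.

symmetric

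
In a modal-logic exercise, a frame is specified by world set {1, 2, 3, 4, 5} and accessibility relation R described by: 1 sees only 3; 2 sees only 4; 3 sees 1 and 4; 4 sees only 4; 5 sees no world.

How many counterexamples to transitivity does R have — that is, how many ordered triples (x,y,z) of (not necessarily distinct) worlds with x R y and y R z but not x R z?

Enumerating: (1,3,1), (1,3,4), (3,1,3).

3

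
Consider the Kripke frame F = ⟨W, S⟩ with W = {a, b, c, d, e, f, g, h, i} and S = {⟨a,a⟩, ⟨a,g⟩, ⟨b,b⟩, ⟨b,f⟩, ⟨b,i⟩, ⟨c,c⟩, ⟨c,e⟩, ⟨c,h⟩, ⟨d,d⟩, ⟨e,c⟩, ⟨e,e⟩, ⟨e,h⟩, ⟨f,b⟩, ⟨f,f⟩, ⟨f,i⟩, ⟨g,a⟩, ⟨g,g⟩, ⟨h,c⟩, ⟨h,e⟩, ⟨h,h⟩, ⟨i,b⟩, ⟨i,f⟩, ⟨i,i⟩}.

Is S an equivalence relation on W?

Yes

Reflexive: yes — every world is S-related to itself.
Symmetric: yes — every pair in S has its reverse in S.
Transitive: yes — every two-step S-path is closed by a direct edge.
So S is an equivalence relation.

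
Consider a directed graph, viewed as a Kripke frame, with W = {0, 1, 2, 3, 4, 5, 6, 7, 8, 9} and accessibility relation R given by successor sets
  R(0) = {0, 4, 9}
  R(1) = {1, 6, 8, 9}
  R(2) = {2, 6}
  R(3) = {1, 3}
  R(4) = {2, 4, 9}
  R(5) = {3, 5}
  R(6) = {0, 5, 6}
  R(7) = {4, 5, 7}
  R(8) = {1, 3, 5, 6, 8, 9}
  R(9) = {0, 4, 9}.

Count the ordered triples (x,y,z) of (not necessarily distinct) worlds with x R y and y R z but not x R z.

Enumerating: (0,4,2), (1,6,0), (1,6,5), (1,8,3), (1,8,5), (1,9,0), (1,9,4), (2,6,0), (2,6,5), (3,1,6), (3,1,8), (3,1,9), … and 13 more.
Total: 25.

25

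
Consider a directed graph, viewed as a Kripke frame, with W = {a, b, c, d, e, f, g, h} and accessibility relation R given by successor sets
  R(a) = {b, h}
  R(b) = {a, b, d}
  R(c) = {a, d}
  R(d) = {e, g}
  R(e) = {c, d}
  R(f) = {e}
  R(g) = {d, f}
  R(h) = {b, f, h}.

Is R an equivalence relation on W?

Reflexive: no — a is not related to itself.
Symmetric: no — a R h but not h R a.
Transitive: no — a R b and b R d, but not a R d.
So R is not an equivalence relation.

No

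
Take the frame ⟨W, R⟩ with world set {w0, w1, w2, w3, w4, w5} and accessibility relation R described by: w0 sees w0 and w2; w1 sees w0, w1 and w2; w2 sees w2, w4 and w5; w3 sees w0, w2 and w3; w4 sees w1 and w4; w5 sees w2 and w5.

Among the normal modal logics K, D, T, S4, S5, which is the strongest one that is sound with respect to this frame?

Serial (axiom D): yes — every world has a successor (e.g. w0 R w0).
Reflexive (axiom T): yes — every world is R-related to itself.
Transitive (axiom 4): no — w0 R w2 and w2 R w4, but not w0 R w4.
Euclidean (axiom 5): no — w1 R w2 and w1 R w0, but not w2 R w0.
So F validates K, D, T; S4 would additionally require R to be transitive. The strongest is T.

T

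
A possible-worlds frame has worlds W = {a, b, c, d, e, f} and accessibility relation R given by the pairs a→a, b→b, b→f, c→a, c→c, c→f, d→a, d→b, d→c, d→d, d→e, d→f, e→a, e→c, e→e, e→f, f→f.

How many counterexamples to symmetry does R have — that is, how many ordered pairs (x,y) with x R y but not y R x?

Enumerating: (b,f), (c,a), (c,f), (d,a), (d,b), (d,c), (d,e), (d,f), (e,a), (e,c), (e,f).

11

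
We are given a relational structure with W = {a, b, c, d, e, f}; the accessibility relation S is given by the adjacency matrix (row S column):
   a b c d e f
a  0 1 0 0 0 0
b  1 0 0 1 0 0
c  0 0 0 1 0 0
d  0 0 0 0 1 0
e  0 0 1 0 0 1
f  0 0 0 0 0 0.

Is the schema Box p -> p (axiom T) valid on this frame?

No

The schema T characterises exactly the reflexive frames.
Reflexive: no — a is not related to itself.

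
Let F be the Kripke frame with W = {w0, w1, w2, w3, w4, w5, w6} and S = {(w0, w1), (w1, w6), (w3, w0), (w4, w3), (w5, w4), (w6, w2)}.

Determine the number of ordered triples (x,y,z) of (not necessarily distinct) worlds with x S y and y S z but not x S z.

5

Enumerating: (w0,w1,w6), (w1,w6,w2), (w3,w0,w1), (w4,w3,w0), (w5,w4,w3).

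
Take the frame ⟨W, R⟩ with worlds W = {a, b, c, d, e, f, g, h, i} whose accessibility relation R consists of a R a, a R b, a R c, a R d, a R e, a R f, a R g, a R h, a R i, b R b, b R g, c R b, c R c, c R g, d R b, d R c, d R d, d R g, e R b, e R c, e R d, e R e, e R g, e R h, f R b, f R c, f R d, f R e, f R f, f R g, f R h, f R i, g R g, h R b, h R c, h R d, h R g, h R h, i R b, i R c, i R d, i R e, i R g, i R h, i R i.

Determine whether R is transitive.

Yes

Transitive: yes — every two-step R-path is closed by a direct edge.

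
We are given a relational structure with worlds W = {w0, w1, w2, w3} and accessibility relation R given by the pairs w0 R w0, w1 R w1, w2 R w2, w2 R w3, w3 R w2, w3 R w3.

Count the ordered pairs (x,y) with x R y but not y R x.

0

R is symmetric; there are no such tuples.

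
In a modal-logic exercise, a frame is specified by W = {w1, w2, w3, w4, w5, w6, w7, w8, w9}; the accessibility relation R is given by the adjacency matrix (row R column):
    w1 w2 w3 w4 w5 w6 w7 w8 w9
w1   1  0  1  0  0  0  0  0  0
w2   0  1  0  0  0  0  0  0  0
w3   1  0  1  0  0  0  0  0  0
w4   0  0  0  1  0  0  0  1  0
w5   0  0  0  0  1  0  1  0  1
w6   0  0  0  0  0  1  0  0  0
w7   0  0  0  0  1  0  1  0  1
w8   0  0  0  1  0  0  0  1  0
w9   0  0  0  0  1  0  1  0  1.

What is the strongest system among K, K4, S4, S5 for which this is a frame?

S5

Transitive (axiom 4): yes — every two-step R-path is closed by a direct edge.
Reflexive (axiom T): yes — every world is R-related to itself.
Euclidean (axiom 5): yes — any two successors of a common world are R-related.
So F validates K, K4, S4, S5. The strongest is S5.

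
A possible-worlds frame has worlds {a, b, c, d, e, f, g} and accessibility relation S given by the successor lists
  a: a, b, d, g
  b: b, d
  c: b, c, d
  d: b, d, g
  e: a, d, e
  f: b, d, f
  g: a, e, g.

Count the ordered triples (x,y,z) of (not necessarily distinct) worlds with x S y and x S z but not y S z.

Enumerating: (a,b,a), (a,b,g), (a,d,a), (a,g,b), (a,g,d), (c,b,c), (c,d,c), (d,b,g), (d,g,b), (d,g,d), (e,a,e), (e,d,a), (e,d,e), (f,b,f), (f,d,f), (g,a,e), (g,e,g).

17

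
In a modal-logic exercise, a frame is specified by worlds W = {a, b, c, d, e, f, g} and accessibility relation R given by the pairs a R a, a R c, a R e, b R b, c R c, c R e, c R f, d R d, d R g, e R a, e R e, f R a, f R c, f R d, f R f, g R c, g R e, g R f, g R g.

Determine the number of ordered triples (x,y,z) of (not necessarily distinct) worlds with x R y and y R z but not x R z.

Enumerating: (a,c,f), (c,e,a), (c,f,a), (c,f,d), (d,g,c), (d,g,e), (d,g,f), (e,a,c), (f,a,e), (f,c,e), (f,d,g), (g,e,a), (g,f,a), (g,f,d).

14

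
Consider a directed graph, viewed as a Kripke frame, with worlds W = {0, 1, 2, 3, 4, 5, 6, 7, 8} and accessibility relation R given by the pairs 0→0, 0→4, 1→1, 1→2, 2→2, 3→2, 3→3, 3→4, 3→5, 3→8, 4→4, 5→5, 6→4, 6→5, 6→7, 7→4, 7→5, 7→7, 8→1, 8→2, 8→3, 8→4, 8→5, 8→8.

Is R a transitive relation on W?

Transitive: no — 3 R 8 and 8 R 1, but not 3 R 1.

No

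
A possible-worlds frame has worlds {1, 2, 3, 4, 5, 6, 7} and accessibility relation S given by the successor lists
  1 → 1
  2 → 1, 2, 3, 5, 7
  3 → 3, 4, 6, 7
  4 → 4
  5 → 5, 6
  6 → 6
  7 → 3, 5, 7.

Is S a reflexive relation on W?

Reflexive: yes — every world is S-related to itself.

Yes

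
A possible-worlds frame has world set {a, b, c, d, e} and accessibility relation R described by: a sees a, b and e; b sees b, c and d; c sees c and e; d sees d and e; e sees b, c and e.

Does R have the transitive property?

Transitive: no — a R b and b R c, but not a R c.

No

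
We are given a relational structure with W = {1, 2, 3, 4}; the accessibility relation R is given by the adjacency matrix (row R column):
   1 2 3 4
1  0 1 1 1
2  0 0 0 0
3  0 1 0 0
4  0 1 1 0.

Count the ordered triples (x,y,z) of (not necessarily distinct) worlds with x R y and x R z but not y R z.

10

Enumerating: (1,2,2), (1,2,3), (1,2,4), (1,3,3), (1,3,4), (1,4,4), (3,2,2), (4,2,2), (4,2,3), (4,3,3).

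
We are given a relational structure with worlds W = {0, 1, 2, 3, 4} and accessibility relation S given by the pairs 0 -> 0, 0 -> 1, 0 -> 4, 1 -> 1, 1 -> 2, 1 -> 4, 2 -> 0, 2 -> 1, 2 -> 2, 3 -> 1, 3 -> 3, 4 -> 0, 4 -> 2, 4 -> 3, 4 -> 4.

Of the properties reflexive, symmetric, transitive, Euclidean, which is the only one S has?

Reflexive: yes — every world is S-related to itself.
Symmetric: no — 0 S 1 but not 1 S 0.
Transitive: no — 0 S 1 and 1 S 2, but not 0 S 2.
Euclidean: no — 0 S 4 and 0 S 1, but not 4 S 1.
Only reflexive holds.

reflexive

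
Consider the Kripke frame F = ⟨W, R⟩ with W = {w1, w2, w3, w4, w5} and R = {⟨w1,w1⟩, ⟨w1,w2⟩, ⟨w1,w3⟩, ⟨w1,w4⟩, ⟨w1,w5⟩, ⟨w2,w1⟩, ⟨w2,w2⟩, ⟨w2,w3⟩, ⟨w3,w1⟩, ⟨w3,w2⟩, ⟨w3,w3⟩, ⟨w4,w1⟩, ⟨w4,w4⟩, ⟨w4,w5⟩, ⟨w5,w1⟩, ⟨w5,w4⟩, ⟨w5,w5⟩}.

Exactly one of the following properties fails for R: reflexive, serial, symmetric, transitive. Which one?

Reflexive: yes — every world is R-related to itself.
Serial: yes — every world has a successor (e.g. w1 R w1).
Symmetric: yes — every pair in R has its reverse in R.
Transitive: no — w2 R w1 and w1 R w4, but not w2 R w4.
Only transitive fails.

transitive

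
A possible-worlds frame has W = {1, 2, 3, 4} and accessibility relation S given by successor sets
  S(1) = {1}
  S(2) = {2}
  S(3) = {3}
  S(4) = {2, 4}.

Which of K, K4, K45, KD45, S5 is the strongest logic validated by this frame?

Transitive (axiom 4): yes — every two-step S-path is closed by a direct edge.
Euclidean (axiom 5): no — 4 S 2 and 4 S 4, but not 2 S 4.
Serial (axiom D): yes — every world has a successor (e.g. 1 S 1).
Reflexive (axiom T): yes — every world is S-related to itself.
So F validates K, K4; K45 would additionally require S to be Euclidean. The strongest is K4.

K4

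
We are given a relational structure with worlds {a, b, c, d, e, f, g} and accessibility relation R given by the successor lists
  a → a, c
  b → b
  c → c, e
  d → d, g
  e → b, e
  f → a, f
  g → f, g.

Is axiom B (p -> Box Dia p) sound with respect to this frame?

No

The schema B characterises exactly the symmetric frames.
Symmetric: no — a R c but not c R a.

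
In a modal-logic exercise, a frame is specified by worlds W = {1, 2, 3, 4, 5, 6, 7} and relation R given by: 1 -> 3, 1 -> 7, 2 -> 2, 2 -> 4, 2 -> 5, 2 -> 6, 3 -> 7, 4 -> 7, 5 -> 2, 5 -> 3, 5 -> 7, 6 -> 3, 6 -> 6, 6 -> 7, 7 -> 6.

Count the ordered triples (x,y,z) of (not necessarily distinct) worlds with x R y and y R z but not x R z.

14

Enumerating: (1,7,6), (2,4,7), (2,5,3), (2,5,7), (2,6,3), (2,6,7), (3,7,6), (4,7,6), (5,2,4), (5,2,5), (5,2,6), (5,7,6), (7,6,3), (7,6,7).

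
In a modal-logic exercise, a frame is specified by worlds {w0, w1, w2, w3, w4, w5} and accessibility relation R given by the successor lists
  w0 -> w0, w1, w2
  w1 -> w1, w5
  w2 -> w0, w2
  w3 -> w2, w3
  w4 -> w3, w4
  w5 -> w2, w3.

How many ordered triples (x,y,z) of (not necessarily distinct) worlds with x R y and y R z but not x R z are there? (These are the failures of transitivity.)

7

Enumerating: (w0,w1,w5), (w1,w5,w2), (w1,w5,w3), (w2,w0,w1), (w3,w2,w0), (w4,w3,w2), (w5,w2,w0).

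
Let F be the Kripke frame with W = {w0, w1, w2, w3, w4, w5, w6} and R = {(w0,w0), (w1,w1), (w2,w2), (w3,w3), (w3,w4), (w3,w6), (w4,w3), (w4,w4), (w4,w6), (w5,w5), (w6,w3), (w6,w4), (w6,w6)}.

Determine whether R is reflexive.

Yes

Reflexive: yes — every world is R-related to itself.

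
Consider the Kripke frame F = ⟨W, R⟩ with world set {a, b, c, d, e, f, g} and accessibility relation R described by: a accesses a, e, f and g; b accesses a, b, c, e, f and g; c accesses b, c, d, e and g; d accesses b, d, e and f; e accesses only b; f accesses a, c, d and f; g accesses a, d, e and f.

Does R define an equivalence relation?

Reflexive: no — e is not related to itself.
Symmetric: no — a R e but not e R a.
Transitive: no — a R e and e R b, but not a R b.
So R is not an equivalence relation.

No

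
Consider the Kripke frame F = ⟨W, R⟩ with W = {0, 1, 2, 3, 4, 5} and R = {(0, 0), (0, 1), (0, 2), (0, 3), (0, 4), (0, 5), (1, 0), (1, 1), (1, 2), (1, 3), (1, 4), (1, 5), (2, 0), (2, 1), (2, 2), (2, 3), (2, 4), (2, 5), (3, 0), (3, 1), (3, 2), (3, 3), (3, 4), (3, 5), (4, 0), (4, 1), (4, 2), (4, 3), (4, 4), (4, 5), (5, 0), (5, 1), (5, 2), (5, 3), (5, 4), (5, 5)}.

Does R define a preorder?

Reflexive: yes — every world is R-related to itself.
Transitive: yes — every two-step R-path is closed by a direct edge.
So R is a preorder.

Yes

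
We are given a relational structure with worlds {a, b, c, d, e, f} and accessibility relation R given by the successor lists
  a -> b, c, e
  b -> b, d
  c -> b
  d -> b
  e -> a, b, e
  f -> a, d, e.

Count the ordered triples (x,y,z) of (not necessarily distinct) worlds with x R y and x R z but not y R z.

15

Enumerating: (a,b,c), (a,b,e), (a,c,c), (a,c,e), (a,e,c), (b,d,d), (e,a,a), (e,b,a), (e,b,e), (f,a,a), (f,a,d), (f,d,a), (f,d,d), (f,d,e), (f,e,d).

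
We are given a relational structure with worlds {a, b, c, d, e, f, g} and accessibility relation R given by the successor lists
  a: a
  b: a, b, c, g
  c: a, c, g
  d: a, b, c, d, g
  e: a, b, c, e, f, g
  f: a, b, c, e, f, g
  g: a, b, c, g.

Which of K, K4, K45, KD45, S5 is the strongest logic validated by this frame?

K

Transitive (axiom 4): no — c R g and g R b, but not c R b.
Euclidean (axiom 5): no — b R a and b R c, but not a R c.
Serial (axiom D): yes — every world has a successor (e.g. a R a).
Reflexive (axiom T): yes — every world is R-related to itself.
So F validates K; K4 would additionally require R to be transitive. The strongest is K.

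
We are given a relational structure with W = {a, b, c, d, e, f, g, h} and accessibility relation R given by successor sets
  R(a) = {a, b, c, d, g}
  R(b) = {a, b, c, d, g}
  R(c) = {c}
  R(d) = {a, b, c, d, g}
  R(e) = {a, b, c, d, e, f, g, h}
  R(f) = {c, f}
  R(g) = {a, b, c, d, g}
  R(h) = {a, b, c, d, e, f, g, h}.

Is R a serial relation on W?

Serial: yes — every world has a successor (e.g. a R a).

Yes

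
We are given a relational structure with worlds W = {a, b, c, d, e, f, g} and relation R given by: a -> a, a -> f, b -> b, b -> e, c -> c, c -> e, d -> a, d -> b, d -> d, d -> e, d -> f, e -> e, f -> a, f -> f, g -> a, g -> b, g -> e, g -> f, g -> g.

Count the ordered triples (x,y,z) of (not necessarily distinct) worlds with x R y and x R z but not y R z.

Enumerating: (b,e,b), (c,e,c), (d,a,b), (d,a,d), (d,a,e), (d,b,a), (d,b,d), (d,b,f), (d,e,a), (d,e,b), (d,e,d), (d,e,f), … and 16 more.
Total: 28.

28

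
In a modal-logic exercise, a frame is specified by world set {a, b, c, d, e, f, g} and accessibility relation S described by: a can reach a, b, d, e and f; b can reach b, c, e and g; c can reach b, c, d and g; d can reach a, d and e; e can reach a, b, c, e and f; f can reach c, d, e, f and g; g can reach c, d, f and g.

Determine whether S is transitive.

No

Transitive: no — a S b and b S c, but not a S c.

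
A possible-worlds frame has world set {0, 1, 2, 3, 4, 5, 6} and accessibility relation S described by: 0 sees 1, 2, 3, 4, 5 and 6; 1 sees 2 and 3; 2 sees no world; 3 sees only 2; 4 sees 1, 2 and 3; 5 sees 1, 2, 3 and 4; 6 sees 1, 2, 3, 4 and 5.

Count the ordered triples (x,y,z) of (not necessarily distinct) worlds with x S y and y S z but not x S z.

0

S is transitive; there are no such tuples.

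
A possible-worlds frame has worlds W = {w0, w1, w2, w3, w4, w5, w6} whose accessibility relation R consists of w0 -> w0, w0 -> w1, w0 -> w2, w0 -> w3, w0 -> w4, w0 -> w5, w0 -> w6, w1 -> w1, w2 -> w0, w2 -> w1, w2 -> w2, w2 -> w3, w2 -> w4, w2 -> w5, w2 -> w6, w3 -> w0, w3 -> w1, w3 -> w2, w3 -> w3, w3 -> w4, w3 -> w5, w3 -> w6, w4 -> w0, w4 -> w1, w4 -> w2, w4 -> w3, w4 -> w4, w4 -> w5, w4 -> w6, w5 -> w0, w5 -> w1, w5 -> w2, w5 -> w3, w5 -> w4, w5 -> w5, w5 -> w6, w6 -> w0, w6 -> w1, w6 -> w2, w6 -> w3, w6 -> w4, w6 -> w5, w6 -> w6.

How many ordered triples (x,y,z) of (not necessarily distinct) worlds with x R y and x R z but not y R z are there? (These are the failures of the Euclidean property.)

Enumerating: (w0,w1,w0), (w0,w1,w2), (w0,w1,w3), (w0,w1,w4), (w0,w1,w5), (w0,w1,w6), (w2,w1,w0), (w2,w1,w2), (w2,w1,w3), (w2,w1,w4), (w2,w1,w5), (w2,w1,w6), … and 24 more.
Total: 36.

36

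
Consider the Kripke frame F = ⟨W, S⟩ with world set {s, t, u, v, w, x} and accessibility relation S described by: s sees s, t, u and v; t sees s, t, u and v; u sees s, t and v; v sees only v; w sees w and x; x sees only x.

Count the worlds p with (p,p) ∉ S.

1

Enumerating: u.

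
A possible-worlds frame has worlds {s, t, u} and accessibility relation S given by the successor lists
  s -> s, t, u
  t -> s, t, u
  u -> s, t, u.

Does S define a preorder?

Reflexive: yes — every world is S-related to itself.
Transitive: yes — every two-step S-path is closed by a direct edge.
So S is a preorder.

Yes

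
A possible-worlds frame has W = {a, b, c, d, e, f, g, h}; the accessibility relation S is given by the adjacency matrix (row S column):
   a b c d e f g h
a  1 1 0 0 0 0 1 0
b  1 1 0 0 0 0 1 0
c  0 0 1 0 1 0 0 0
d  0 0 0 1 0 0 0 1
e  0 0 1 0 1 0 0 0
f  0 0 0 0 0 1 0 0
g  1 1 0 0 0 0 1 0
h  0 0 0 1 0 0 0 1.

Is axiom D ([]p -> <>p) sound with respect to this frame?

The schema D characterises exactly the serial frames.
Serial: yes — every world has a successor (e.g. a S a).

Yes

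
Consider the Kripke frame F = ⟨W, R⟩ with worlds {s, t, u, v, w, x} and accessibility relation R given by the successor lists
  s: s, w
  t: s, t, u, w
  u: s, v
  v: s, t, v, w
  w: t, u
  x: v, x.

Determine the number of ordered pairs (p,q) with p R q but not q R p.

10

Enumerating: (s,w), (t,s), (t,u), (u,s), (u,v), (v,s), (v,t), (v,w), (w,u), (x,v).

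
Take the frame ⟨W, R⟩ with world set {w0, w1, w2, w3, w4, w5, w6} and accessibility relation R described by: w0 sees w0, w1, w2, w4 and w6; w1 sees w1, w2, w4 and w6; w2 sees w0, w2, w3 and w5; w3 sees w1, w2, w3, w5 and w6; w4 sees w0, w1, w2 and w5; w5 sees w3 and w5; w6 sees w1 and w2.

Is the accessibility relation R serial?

Serial: yes — every world has a successor (e.g. w0 R w0).

Yes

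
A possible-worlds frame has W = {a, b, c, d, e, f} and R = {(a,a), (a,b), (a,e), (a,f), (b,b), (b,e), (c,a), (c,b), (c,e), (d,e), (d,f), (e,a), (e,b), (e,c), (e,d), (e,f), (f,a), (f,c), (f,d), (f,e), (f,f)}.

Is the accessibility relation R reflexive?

Reflexive: no — c is not related to itself.

No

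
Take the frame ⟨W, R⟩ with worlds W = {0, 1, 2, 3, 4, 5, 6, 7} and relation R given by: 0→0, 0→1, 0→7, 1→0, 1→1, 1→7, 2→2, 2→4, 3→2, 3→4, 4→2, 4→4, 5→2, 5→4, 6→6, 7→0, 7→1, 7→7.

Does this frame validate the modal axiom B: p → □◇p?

No

By correspondence theory, B is valid on a frame iff R is symmetric.
Symmetric: no — 3 R 2 but not 2 R 3.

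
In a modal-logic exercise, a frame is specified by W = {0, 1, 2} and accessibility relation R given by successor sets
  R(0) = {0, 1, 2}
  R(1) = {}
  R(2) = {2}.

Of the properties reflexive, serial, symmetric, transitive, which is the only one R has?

transitive

Reflexive: no — 1 is not related to itself.
Serial: no — 1 has no R-successor.
Symmetric: no — 0 R 1 but not 1 R 0.
Transitive: yes — every two-step R-path is closed by a direct edge.
Only transitive holds.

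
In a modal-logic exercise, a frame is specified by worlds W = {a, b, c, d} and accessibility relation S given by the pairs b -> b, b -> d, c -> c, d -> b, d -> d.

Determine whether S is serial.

No

Serial: no — a has no S-successor.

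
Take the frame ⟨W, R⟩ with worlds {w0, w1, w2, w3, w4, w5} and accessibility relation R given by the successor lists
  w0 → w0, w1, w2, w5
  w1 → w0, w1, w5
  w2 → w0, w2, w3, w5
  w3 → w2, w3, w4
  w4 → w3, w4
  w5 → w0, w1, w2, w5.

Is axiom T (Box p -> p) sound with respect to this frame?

Yes

The schema T characterises exactly the reflexive frames.
Reflexive: yes — every world is R-related to itself.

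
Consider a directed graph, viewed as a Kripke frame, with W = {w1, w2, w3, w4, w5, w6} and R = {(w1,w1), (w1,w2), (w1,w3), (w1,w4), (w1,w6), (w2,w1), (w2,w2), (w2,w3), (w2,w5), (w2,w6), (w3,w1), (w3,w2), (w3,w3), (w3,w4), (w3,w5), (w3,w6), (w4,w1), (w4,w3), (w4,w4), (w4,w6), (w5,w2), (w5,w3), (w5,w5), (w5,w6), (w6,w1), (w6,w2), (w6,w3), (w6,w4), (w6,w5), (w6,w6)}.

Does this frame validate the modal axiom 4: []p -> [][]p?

No

The schema 4 characterises exactly the transitive frames.
Transitive: no — w1 R w2 and w2 R w5, but not w1 R w5.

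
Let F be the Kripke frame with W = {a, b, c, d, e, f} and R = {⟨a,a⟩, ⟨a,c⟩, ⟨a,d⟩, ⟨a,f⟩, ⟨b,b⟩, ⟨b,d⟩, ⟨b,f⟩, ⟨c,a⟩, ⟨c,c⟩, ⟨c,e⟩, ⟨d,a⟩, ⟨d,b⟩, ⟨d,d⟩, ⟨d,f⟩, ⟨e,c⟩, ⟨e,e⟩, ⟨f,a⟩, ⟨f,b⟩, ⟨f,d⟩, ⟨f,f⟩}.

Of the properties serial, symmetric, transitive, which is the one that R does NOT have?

Serial: yes — every world has a successor (e.g. a R a).
Symmetric: yes — every pair in R has its reverse in R.
Transitive: no — a R c and c R e, but not a R e.
Only transitive fails.

transitive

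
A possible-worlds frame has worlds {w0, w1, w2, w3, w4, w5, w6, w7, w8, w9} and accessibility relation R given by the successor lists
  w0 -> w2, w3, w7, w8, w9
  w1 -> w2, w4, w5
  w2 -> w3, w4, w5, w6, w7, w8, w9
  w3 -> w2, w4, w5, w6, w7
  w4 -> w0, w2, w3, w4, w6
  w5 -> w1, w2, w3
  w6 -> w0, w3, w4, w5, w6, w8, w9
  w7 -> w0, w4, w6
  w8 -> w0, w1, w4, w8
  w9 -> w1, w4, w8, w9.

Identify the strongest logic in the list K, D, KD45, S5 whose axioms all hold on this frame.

Serial (axiom D): yes — every world has a successor (e.g. w0 R w2).
Euclidean (axiom 5): no — w0 R w3 and w0 R w8, but not w3 R w8.
Transitive (axiom 4): no — w0 R w2 and w2 R w4, but not w0 R w4.
Reflexive (axiom T): no — w0 is not related to itself.
So F validates K, D; KD45 would additionally require R to be Euclidean and transitive. The strongest is D.

D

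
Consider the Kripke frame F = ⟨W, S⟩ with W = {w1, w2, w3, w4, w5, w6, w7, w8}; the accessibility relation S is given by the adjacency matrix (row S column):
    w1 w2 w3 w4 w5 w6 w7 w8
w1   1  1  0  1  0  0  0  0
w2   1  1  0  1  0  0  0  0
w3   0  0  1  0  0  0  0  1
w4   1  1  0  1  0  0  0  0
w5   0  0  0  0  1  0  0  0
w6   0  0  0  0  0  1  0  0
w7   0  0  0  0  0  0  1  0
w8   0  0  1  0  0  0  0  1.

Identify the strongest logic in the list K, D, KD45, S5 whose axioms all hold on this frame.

S5

Serial (axiom D): yes — every world has a successor (e.g. w1 S w1).
Euclidean (axiom 5): yes — any two successors of a common world are S-related.
Transitive (axiom 4): yes — every two-step S-path is closed by a direct edge.
Reflexive (axiom T): yes — every world is S-related to itself.
So F validates K, D, KD45, S5. The strongest is S5.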